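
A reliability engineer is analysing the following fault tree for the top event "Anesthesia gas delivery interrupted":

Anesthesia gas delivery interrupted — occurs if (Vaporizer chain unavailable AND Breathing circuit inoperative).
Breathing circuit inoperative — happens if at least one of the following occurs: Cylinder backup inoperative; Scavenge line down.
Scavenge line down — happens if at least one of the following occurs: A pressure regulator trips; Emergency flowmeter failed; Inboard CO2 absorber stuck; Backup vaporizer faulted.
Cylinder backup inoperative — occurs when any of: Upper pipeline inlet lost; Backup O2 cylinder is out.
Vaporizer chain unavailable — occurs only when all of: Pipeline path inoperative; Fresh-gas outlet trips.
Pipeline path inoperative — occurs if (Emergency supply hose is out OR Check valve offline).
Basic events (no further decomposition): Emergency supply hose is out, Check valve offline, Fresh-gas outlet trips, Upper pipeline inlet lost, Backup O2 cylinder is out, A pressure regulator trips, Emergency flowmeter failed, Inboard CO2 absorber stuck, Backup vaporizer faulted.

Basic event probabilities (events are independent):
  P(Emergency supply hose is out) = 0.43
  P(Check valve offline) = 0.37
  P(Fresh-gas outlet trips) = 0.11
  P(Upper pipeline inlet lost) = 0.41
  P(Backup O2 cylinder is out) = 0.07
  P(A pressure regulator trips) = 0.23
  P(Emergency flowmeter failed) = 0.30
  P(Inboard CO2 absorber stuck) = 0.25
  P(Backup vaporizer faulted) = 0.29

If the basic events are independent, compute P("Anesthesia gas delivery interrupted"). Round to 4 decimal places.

P(Pipeline path inoperative) [OR] = 1 − (1−0.43) × (1−0.37) = 0.640900
P(Vaporizer chain unavailable) [AND] = 0.640900 × 0.11 = 0.070499
P(Cylinder backup inoperative) [OR] = 1 − (1−0.41) × (1−0.07) = 0.451300
P(Scavenge line down) [OR] = 1 − (1−0.23) × (1−0.30) × (1−0.25) × (1−0.29) = 0.712983
P(Breathing circuit inoperative) [OR] = 1 − (1−0.451300) × (1−0.712983) = 0.842514
P(Anesthesia gas delivery interrupted) [AND] = 0.070499 × 0.842514 = 0.059396
Rounded to 4 decimal places: P(Anesthesia gas delivery interrupted) ≈ 0.0594.

0.0594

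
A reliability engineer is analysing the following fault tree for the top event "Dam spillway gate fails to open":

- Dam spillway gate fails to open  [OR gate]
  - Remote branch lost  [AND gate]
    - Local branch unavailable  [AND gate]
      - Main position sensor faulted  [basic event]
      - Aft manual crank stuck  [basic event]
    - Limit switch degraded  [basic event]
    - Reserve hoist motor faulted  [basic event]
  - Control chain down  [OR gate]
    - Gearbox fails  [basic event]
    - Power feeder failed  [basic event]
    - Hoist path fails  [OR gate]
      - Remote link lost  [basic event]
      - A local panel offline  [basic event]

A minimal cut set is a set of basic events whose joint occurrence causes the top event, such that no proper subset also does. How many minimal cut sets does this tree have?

Local branch unavailable [AND]: one cut set from each child combined → 1 × 1 = 1 cut set(s).
Remote branch lost [AND]: one cut set from each child combined → 1 × 1 × 1 = 1 cut set(s).
Hoist path fails [OR]: union of children's cut sets → 2 cut set(s).
Control chain down [OR]: union of children's cut sets → 4 cut set(s).
Dam spillway gate fails to open [OR]: union of children's cut sets → 5 cut set(s).
Minimal cut sets: {Aft manual crank stuck, Limit switch degraded, Main position sensor faulted, Reserve hoist motor faulted}; {Gearbox fails}; {Power feeder failed}; {Remote link lost}; {A local panel offline}.

5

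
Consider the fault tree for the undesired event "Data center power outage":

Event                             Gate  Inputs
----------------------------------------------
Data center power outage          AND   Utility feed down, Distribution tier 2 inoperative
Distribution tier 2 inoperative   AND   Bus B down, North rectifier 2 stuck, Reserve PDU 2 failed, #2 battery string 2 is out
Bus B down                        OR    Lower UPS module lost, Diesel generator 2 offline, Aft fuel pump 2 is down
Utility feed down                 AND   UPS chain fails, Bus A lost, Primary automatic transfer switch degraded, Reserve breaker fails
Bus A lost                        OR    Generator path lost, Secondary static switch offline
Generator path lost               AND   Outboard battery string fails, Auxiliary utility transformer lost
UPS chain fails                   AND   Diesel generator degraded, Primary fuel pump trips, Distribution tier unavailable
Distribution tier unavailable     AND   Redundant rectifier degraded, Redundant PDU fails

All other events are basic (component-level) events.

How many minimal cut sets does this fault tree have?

6

Distribution tier unavailable [AND]: one cut set from each child combined → 1 × 1 = 1 cut set(s).
UPS chain fails [AND]: one cut set from each child combined → 1 × 1 × 1 = 1 cut set(s).
Generator path lost [AND]: one cut set from each child combined → 1 × 1 = 1 cut set(s).
Bus A lost [OR]: union of children's cut sets → 2 cut set(s).
Utility feed down [AND]: one cut set from each child combined → 1 × 2 × 1 × 1 = 2 cut set(s).
Bus B down [OR]: union of children's cut sets → 3 cut set(s).
Distribution tier 2 inoperative [AND]: one cut set from each child combined → 3 × 1 × 1 × 1 = 3 cut set(s).
Data center power outage [AND]: one cut set from each child combined → 2 × 3 = 6 cut set(s).
Minimal cut sets: {#2 battery string 2 is out, Auxiliary utility transformer lost, Diesel generator degraded, Lower UPS module lost, North rectifier 2 stuck, Outboard battery string fails, Primary automatic transfer switch degraded, Primary fuel pump trips, Redundant PDU fails, Redundant rectifier degraded, Reserve PDU 2 failed, Reserve breaker fails}; {#2 battery string 2 is out, Auxiliary utility transformer lost, Diesel generator 2 offline, Diesel generator degraded, North rectifier 2 stuck, Outboard battery string fails, Primary automatic transfer switch degraded, Primary fuel pump trips, Redundant PDU fails, Redundant rectifier degraded, Reserve PDU 2 failed, Reserve breaker fails}; {#2 battery string 2 is out, Aft fuel pump 2 is down, Auxiliary utility transformer lost, Diesel generator degraded, North rectifier 2 stuck, Outboard battery string fails, Primary automatic transfer switch degraded, Primary fuel pump trips, Redundant PDU fails, Redundant rectifier degraded, Reserve PDU 2 failed, Reserve breaker fails}; {#2 battery string 2 is out, Diesel generator degraded, Lower UPS module lost, North rectifier 2 stuck, Primary automatic transfer switch degraded, Primary fuel pump trips, Redundant PDU fails, Redundant rectifier degraded, Reserve PDU 2 failed, Reserve breaker fails, Secondary static switch offline}; {#2 battery string 2 is out, Diesel generator 2 offline, Diesel generator degraded, North rectifier 2 stuck, Primary automatic transfer switch degraded, Primary fuel pump trips, Redundant PDU fails, Redundant rectifier degraded, Reserve PDU 2 failed, Reserve breaker fails, Secondary static switch offline}; {#2 battery string 2 is out, Aft fuel pump 2 is down, Diesel generator degraded, North rectifier 2 stuck, Primary automatic transfer switch degraded, Primary fuel pump trips, Redundant PDU fails, Redundant rectifier degraded, Reserve PDU 2 failed, Reserve breaker fails, Secondary static switch offline}.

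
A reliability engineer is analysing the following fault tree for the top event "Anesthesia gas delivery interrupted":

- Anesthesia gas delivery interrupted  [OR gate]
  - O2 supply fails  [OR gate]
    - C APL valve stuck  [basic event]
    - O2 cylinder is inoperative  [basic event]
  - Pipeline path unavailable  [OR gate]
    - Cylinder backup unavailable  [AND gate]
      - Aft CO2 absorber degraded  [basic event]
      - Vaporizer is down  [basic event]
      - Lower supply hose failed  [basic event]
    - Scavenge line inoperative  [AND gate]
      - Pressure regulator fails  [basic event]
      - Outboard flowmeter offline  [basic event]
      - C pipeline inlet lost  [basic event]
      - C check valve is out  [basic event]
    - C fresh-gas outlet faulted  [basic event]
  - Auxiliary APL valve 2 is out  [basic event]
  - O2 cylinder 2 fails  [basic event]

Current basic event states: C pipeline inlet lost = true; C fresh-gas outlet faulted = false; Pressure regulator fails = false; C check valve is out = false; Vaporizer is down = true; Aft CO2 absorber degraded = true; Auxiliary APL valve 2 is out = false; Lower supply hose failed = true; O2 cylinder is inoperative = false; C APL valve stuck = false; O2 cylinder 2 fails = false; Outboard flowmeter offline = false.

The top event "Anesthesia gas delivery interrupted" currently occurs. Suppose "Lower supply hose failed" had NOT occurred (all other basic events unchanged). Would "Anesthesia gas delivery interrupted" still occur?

No

Counterfactual: set "Lower supply hose failed" to not occurred.
O2 supply fails [OR]: C APL valve stuck=not, O2 cylinder is inoperative=not → no input occurs → does not occur.
Cylinder backup unavailable [AND]: Aft CO2 absorber degraded=occurs, Vaporizer is down=occurs, Lower supply hose failed=not → not all inputs occur → does not occur.
Scavenge line inoperative [AND]: Pressure regulator fails=not, Outboard flowmeter offline=not, C pipeline inlet lost=occurs, C check valve is out=not → not all inputs occur → does not occur.
Pipeline path unavailable [OR]: Cylinder backup unavailable=not, Scavenge line inoperative=not, C fresh-gas outlet faulted=not → no input occurs → does not occur.
Anesthesia gas delivery interrupted [OR]: O2 supply fails=not, Pipeline path unavailable=not, Auxiliary APL valve 2 is out=not, O2 cylinder 2 fails=not → no input occurs → does not occur.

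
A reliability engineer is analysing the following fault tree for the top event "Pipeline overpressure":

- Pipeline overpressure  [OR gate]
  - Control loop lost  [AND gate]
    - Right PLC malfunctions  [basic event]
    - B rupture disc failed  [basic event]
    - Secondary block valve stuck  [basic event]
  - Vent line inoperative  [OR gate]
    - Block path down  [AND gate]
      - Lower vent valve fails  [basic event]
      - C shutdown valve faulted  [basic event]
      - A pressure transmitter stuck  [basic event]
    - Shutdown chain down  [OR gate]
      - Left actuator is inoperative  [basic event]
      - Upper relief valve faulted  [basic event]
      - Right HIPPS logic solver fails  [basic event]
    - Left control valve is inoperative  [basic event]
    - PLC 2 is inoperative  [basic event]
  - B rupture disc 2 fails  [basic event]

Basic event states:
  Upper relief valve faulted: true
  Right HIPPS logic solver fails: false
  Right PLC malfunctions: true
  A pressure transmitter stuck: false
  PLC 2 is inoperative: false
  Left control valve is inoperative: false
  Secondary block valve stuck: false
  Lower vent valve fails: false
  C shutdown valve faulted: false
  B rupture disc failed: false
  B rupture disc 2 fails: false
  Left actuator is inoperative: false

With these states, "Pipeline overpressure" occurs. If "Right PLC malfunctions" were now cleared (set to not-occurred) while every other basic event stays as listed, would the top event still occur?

Yes

Counterfactual: set "Right PLC malfunctions" to not occurred.
Control loop lost [AND]: Right PLC malfunctions=not, B rupture disc failed=not, Secondary block valve stuck=not → not all inputs occur → does not occur.
Block path down [AND]: Lower vent valve fails=not, C shutdown valve faulted=not, A pressure transmitter stuck=not → not all inputs occur → does not occur.
Shutdown chain down [OR]: Left actuator is inoperative=not, Upper relief valve faulted=occurs, Right HIPPS logic solver fails=not → at least one input occurs → occurs.
Vent line inoperative [OR]: Block path down=not, Shutdown chain down=occurs, Left control valve is inoperative=not, PLC 2 is inoperative=not → at least one input occurs → occurs.
Pipeline overpressure [OR]: Control loop lost=not, Vent line inoperative=occurs, B rupture disc 2 fails=not → at least one input occurs → occurs.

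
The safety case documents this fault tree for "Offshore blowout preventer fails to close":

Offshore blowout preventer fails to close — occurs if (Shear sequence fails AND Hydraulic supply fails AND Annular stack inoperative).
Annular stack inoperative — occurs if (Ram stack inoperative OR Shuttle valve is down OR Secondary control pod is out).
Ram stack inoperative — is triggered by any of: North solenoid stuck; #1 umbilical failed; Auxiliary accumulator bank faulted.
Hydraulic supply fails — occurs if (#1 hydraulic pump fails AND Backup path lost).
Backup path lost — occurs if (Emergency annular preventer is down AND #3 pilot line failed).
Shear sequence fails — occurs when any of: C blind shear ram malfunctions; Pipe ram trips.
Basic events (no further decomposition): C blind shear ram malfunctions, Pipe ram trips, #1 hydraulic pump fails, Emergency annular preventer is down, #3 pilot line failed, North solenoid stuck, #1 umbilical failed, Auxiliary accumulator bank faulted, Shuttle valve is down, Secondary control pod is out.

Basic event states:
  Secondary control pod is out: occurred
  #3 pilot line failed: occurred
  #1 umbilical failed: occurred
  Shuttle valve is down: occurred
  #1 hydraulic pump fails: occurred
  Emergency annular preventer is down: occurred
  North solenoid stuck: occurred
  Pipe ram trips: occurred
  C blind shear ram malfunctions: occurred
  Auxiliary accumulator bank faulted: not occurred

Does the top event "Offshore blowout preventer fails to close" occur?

Shear sequence fails [OR]: C blind shear ram malfunctions=occurs, Pipe ram trips=occurs → at least one input occurs → occurs.
Backup path lost [AND]: Emergency annular preventer is down=occurs, #3 pilot line failed=occurs → all inputs occur → occurs.
Hydraulic supply fails [AND]: #1 hydraulic pump fails=occurs, Backup path lost=occurs → all inputs occur → occurs.
Ram stack inoperative [OR]: North solenoid stuck=occurs, #1 umbilical failed=occurs, Auxiliary accumulator bank faulted=not → at least one input occurs → occurs.
Annular stack inoperative [OR]: Ram stack inoperative=occurs, Shuttle valve is down=occurs, Secondary control pod is out=occurs → at least one input occurs → occurs.
Offshore blowout preventer fails to close [AND]: Shear sequence fails=occurs, Hydraulic supply fails=occurs, Annular stack inoperative=occurs → all inputs occur → occurs.

Yes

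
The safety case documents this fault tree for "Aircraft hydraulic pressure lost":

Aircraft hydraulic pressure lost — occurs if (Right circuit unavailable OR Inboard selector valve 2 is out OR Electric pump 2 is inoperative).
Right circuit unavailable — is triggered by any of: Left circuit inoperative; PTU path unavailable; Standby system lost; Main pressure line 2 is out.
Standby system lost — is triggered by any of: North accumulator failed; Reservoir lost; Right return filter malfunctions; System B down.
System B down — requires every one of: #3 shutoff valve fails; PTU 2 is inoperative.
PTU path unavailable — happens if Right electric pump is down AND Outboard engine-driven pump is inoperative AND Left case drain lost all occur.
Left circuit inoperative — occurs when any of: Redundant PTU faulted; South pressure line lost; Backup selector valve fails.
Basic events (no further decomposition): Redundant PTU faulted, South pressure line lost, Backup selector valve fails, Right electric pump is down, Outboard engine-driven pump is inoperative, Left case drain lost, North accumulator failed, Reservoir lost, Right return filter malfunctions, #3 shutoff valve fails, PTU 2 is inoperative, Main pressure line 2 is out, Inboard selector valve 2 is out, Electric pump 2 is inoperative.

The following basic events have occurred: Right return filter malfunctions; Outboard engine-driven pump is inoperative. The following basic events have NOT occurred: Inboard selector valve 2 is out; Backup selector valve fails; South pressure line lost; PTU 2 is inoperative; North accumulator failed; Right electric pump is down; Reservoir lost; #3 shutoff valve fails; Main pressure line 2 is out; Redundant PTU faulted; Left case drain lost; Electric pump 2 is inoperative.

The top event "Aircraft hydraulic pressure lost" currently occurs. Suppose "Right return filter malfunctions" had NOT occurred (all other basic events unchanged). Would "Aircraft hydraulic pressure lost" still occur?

No

Counterfactual: set "Right return filter malfunctions" to not occurred.
Left circuit inoperative [OR]: Redundant PTU faulted=not, South pressure line lost=not, Backup selector valve fails=not → no input occurs → does not occur.
PTU path unavailable [AND]: Right electric pump is down=not, Outboard engine-driven pump is inoperative=occurs, Left case drain lost=not → not all inputs occur → does not occur.
System B down [AND]: #3 shutoff valve fails=not, PTU 2 is inoperative=not → not all inputs occur → does not occur.
Standby system lost [OR]: North accumulator failed=not, Reservoir lost=not, Right return filter malfunctions=not, System B down=not → no input occurs → does not occur.
Right circuit unavailable [OR]: Left circuit inoperative=not, PTU path unavailable=not, Standby system lost=not, Main pressure line 2 is out=not → no input occurs → does not occur.
Aircraft hydraulic pressure lost [OR]: Right circuit unavailable=not, Inboard selector valve 2 is out=not, Electric pump 2 is inoperative=not → no input occurs → does not occur.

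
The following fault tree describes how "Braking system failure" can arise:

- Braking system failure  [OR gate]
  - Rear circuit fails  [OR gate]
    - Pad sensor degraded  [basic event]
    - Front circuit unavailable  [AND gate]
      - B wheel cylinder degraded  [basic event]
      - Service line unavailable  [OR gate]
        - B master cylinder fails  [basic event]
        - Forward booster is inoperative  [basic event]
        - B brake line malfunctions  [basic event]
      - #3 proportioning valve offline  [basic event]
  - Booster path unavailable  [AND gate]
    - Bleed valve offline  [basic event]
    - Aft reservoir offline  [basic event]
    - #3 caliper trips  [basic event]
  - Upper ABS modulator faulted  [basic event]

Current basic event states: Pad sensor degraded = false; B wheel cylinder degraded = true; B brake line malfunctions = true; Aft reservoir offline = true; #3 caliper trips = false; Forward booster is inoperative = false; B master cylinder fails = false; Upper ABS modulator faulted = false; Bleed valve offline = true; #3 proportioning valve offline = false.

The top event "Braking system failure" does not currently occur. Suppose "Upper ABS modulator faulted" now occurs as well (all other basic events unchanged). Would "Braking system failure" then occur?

Yes

Counterfactual: set "Upper ABS modulator faulted" to occurred.
Service line unavailable [OR]: B master cylinder fails=not, Forward booster is inoperative=not, B brake line malfunctions=occurs → at least one input occurs → occurs.
Front circuit unavailable [AND]: B wheel cylinder degraded=occurs, Service line unavailable=occurs, #3 proportioning valve offline=not → not all inputs occur → does not occur.
Rear circuit fails [OR]: Pad sensor degraded=not, Front circuit unavailable=not → no input occurs → does not occur.
Booster path unavailable [AND]: Bleed valve offline=occurs, Aft reservoir offline=occurs, #3 caliper trips=not → not all inputs occur → does not occur.
Braking system failure [OR]: Rear circuit fails=not, Booster path unavailable=not, Upper ABS modulator faulted=occurs → at least one input occurs → occurs.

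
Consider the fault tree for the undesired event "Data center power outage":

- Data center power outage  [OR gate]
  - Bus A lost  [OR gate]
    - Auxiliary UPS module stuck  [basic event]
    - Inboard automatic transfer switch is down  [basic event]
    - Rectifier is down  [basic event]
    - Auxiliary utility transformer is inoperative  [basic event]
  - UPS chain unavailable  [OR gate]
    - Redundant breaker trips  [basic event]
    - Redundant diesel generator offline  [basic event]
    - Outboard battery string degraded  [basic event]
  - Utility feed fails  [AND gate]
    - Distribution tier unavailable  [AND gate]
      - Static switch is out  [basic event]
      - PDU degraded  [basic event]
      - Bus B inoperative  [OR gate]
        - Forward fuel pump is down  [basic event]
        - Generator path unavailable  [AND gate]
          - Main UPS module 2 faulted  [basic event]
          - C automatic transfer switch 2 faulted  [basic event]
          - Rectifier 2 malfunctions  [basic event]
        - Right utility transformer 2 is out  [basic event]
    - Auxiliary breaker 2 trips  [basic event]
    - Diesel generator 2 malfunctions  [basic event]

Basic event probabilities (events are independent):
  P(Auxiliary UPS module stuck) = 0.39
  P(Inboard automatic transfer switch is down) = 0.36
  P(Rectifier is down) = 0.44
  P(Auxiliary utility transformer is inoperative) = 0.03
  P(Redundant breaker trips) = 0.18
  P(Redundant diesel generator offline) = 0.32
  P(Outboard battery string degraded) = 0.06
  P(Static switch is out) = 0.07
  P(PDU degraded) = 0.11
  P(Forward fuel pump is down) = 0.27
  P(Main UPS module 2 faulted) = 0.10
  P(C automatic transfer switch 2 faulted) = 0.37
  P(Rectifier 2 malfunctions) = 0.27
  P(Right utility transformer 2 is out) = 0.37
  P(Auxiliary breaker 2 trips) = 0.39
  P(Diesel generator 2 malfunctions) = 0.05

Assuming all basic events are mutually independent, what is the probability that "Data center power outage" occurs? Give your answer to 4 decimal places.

P(Bus A lost) [OR] = 1 − (1−0.39) × (1−0.36) × (1−0.44) × (1−0.03) = 0.787935
P(UPS chain unavailable) [OR] = 1 − (1−0.18) × (1−0.32) × (1−0.06) = 0.475856
P(Generator path unavailable) [AND] = 0.10 × 0.37 × 0.27 = 0.009990
P(Bus B inoperative) [OR] = 1 − (1−0.27) × (1−0.009990) × (1−0.37) = 0.544694
P(Distribution tier unavailable) [AND] = 0.07 × 0.11 × 0.544694 = 0.004194
P(Utility feed fails) [AND] = 0.004194 × 0.39 × 0.05 = 0.000082
P(Data center power outage) [OR] = 1 − (1−0.787935) × (1−0.475856) × (1−0.000082) = 0.888857
Rounded to 4 decimal places: P(Data center power outage) ≈ 0.8889.

0.8889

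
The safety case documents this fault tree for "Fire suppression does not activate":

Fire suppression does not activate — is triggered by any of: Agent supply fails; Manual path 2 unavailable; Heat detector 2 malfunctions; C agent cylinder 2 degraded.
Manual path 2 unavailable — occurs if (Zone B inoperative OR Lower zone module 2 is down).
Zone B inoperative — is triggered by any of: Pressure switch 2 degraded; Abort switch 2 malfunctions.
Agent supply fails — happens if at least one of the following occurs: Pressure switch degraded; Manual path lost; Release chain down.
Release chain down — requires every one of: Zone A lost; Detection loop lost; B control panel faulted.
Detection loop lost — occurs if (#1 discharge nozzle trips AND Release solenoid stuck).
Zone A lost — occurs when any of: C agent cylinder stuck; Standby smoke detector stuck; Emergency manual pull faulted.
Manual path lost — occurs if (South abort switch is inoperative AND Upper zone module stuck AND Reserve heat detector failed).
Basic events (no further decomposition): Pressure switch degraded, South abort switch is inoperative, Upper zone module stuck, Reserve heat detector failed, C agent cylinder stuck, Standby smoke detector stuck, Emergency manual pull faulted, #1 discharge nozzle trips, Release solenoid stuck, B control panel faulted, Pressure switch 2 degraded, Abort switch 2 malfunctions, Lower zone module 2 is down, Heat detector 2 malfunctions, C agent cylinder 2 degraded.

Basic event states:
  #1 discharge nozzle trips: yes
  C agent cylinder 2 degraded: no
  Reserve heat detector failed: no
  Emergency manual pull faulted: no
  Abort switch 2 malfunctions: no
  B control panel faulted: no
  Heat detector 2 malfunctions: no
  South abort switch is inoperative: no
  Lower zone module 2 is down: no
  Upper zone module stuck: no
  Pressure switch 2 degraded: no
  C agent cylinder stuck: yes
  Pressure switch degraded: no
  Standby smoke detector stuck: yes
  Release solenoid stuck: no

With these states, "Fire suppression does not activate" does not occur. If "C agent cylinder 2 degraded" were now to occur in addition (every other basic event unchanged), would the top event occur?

Yes

Counterfactual: set "C agent cylinder 2 degraded" to occurred.
Manual path lost [AND]: South abort switch is inoperative=not, Upper zone module stuck=not, Reserve heat detector failed=not → not all inputs occur → does not occur.
Zone A lost [OR]: C agent cylinder stuck=occurs, Standby smoke detector stuck=occurs, Emergency manual pull faulted=not → at least one input occurs → occurs.
Detection loop lost [AND]: #1 discharge nozzle trips=occurs, Release solenoid stuck=not → not all inputs occur → does not occur.
Release chain down [AND]: Zone A lost=occurs, Detection loop lost=not, B control panel faulted=not → not all inputs occur → does not occur.
Agent supply fails [OR]: Pressure switch degraded=not, Manual path lost=not, Release chain down=not → no input occurs → does not occur.
Zone B inoperative [OR]: Pressure switch 2 degraded=not, Abort switch 2 malfunctions=not → no input occurs → does not occur.
Manual path 2 unavailable [OR]: Zone B inoperative=not, Lower zone module 2 is down=not → no input occurs → does not occur.
Fire suppression does not activate [OR]: Agent supply fails=not, Manual path 2 unavailable=not, Heat detector 2 malfunctions=not, C agent cylinder 2 degraded=occurs → at least one input occurs → occurs.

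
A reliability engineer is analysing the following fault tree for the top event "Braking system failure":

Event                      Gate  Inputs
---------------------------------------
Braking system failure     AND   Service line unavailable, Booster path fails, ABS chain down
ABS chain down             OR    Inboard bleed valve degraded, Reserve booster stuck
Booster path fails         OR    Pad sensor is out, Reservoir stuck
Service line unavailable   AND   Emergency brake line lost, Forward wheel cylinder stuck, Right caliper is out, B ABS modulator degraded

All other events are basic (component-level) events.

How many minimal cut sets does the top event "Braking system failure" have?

Service line unavailable [AND]: one cut set from each child combined → 1 × 1 × 1 × 1 = 1 cut set(s).
Booster path fails [OR]: union of children's cut sets → 2 cut set(s).
ABS chain down [OR]: union of children's cut sets → 2 cut set(s).
Braking system failure [AND]: one cut set from each child combined → 1 × 2 × 2 = 4 cut set(s).
Minimal cut sets: {B ABS modulator degraded, Emergency brake line lost, Forward wheel cylinder stuck, Inboard bleed valve degraded, Pad sensor is out, Right caliper is out}; {B ABS modulator degraded, Emergency brake line lost, Forward wheel cylinder stuck, Pad sensor is out, Reserve booster stuck, Right caliper is out}; {B ABS modulator degraded, Emergency brake line lost, Forward wheel cylinder stuck, Inboard bleed valve degraded, Reservoir stuck, Right caliper is out}; {B ABS modulator degraded, Emergency brake line lost, Forward wheel cylinder stuck, Reserve booster stuck, Reservoir stuck, Right caliper is out}.

4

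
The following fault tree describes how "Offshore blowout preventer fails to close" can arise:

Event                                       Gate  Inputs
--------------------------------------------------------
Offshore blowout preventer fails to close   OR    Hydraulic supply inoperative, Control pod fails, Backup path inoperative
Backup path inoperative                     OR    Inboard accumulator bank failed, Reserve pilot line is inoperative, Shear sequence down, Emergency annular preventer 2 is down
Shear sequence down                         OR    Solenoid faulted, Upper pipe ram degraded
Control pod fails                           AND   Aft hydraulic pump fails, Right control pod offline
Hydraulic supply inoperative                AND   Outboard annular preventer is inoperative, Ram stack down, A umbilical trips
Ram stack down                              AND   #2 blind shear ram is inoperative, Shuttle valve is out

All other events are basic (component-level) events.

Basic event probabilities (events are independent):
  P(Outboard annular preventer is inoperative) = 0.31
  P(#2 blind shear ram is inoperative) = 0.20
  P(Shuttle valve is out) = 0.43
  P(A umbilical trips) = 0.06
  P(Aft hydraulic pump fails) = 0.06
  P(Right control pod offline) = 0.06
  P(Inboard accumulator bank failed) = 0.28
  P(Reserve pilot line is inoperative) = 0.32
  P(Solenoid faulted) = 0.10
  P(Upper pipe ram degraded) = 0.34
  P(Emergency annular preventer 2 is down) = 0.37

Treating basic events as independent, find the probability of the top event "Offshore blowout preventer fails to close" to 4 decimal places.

0.8177

P(Ram stack down) [AND] = 0.20 × 0.43 = 0.086000
P(Hydraulic supply inoperative) [AND] = 0.31 × 0.086000 × 0.06 = 0.001600
P(Control pod fails) [AND] = 0.06 × 0.06 = 0.003600
P(Shear sequence down) [OR] = 1 − (1−0.10) × (1−0.34) = 0.406000
P(Backup path inoperative) [OR] = 1 − (1−0.28) × (1−0.32) × (1−0.406000) × (1−0.37) = 0.816782
P(Offshore blowout preventer fails to close) [OR] = 1 − (1−0.001600) × (1−0.003600) × (1−0.816782) = 0.817734
Rounded to 4 decimal places: P(Offshore blowout preventer fails to close) ≈ 0.8177.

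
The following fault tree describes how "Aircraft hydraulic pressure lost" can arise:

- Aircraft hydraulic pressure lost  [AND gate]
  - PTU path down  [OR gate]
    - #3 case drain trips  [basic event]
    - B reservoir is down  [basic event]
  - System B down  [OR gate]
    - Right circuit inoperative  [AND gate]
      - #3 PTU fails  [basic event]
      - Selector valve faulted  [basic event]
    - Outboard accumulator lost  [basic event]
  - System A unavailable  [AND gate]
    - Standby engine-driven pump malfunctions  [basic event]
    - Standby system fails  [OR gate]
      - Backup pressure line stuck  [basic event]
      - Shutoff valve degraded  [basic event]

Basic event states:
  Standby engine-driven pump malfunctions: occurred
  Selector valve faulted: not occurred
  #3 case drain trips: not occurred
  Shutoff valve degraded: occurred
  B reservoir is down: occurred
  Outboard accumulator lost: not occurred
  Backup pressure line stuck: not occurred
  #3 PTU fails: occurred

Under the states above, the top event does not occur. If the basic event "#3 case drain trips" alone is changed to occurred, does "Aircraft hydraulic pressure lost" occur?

No

Counterfactual: set "#3 case drain trips" to occurred.
PTU path down [OR]: #3 case drain trips=occurs, B reservoir is down=occurs → at least one input occurs → occurs.
Right circuit inoperative [AND]: #3 PTU fails=occurs, Selector valve faulted=not → not all inputs occur → does not occur.
System B down [OR]: Right circuit inoperative=not, Outboard accumulator lost=not → no input occurs → does not occur.
Standby system fails [OR]: Backup pressure line stuck=not, Shutoff valve degraded=occurs → at least one input occurs → occurs.
System A unavailable [AND]: Standby engine-driven pump malfunctions=occurs, Standby system fails=occurs → all inputs occur → occurs.
Aircraft hydraulic pressure lost [AND]: PTU path down=occurs, System B down=not, System A unavailable=occurs → not all inputs occur → does not occur.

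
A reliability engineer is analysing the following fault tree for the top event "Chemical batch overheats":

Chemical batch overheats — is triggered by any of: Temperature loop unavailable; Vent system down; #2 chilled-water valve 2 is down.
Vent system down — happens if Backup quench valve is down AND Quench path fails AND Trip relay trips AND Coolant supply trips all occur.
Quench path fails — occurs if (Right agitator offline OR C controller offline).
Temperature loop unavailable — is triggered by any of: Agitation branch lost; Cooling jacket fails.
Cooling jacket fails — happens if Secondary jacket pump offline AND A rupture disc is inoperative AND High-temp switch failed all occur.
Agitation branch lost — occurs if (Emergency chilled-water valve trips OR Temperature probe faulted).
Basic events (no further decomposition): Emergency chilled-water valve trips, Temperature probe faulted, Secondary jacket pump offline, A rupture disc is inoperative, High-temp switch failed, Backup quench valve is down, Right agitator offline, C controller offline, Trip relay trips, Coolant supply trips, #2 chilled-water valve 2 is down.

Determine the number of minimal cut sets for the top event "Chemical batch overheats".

6

Agitation branch lost [OR]: union of children's cut sets → 2 cut set(s).
Cooling jacket fails [AND]: one cut set from each child combined → 1 × 1 × 1 = 1 cut set(s).
Temperature loop unavailable [OR]: union of children's cut sets → 3 cut set(s).
Quench path fails [OR]: union of children's cut sets → 2 cut set(s).
Vent system down [AND]: one cut set from each child combined → 1 × 2 × 1 × 1 = 2 cut set(s).
Chemical batch overheats [OR]: union of children's cut sets → 6 cut set(s).
Minimal cut sets: {Emergency chilled-water valve trips}; {Temperature probe faulted}; {A rupture disc is inoperative, High-temp switch failed, Secondary jacket pump offline}; {Backup quench valve is down, Coolant supply trips, Right agitator offline, Trip relay trips}; {Backup quench valve is down, C controller offline, Coolant supply trips, Trip relay trips}; {#2 chilled-water valve 2 is down}.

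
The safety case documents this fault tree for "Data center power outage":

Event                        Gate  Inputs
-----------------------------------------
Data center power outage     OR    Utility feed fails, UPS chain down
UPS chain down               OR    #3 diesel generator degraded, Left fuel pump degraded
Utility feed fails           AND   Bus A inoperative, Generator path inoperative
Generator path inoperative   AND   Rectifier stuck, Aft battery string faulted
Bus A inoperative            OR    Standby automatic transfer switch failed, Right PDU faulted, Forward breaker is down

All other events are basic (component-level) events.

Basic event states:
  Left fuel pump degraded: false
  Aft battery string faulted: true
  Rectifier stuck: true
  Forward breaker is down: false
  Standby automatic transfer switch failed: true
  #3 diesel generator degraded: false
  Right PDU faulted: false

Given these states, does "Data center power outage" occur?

Bus A inoperative [OR]: Standby automatic transfer switch failed=occurs, Right PDU faulted=not, Forward breaker is down=not → at least one input occurs → occurs.
Generator path inoperative [AND]: Rectifier stuck=occurs, Aft battery string faulted=occurs → all inputs occur → occurs.
Utility feed fails [AND]: Bus A inoperative=occurs, Generator path inoperative=occurs → all inputs occur → occurs.
UPS chain down [OR]: #3 diesel generator degraded=not, Left fuel pump degraded=not → no input occurs → does not occur.
Data center power outage [OR]: Utility feed fails=occurs, UPS chain down=not → at least one input occurs → occurs.

Yes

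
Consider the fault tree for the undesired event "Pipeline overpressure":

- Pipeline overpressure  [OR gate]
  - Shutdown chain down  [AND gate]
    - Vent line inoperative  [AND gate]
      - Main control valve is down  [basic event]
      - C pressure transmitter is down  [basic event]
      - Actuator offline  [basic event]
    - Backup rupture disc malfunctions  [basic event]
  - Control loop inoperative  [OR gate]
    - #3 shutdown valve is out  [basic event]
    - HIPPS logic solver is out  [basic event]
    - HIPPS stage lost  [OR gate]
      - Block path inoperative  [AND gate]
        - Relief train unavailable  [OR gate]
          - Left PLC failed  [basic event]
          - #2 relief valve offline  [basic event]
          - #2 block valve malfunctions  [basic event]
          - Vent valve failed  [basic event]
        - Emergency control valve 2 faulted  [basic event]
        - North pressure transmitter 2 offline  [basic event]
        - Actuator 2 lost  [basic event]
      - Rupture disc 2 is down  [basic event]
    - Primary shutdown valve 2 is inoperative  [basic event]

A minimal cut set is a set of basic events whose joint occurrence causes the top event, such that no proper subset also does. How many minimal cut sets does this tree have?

Vent line inoperative [AND]: one cut set from each child combined → 1 × 1 × 1 = 1 cut set(s).
Shutdown chain down [AND]: one cut set from each child combined → 1 × 1 = 1 cut set(s).
Relief train unavailable [OR]: union of children's cut sets → 4 cut set(s).
Block path inoperative [AND]: one cut set from each child combined → 4 × 1 × 1 × 1 = 4 cut set(s).
HIPPS stage lost [OR]: union of children's cut sets → 5 cut set(s).
Control loop inoperative [OR]: union of children's cut sets → 8 cut set(s).
Pipeline overpressure [OR]: union of children's cut sets → 9 cut set(s).
Minimal cut sets: {Actuator offline, Backup rupture disc malfunctions, C pressure transmitter is down, Main control valve is down}; {#3 shutdown valve is out}; {HIPPS logic solver is out}; {Actuator 2 lost, Emergency control valve 2 faulted, Left PLC failed, North pressure transmitter 2 offline}; {#2 relief valve offline, Actuator 2 lost, Emergency control valve 2 faulted, North pressure transmitter 2 offline}; {#2 block valve malfunctions, Actuator 2 lost, Emergency control valve 2 faulted, North pressure transmitter 2 offline}; {Actuator 2 lost, Emergency control valve 2 faulted, North pressure transmitter 2 offline, Vent valve failed}; {Rupture disc 2 is down}; {Primary shutdown valve 2 is inoperative}.

9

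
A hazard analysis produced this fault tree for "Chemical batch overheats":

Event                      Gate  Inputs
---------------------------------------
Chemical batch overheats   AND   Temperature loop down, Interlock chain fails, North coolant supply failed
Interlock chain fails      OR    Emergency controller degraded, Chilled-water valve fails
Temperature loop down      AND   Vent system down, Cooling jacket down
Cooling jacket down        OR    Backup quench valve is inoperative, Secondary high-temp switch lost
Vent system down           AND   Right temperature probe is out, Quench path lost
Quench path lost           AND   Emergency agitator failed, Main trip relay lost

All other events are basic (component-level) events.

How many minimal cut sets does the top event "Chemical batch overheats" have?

4

Quench path lost [AND]: one cut set from each child combined → 1 × 1 = 1 cut set(s).
Vent system down [AND]: one cut set from each child combined → 1 × 1 = 1 cut set(s).
Cooling jacket down [OR]: union of children's cut sets → 2 cut set(s).
Temperature loop down [AND]: one cut set from each child combined → 1 × 2 = 2 cut set(s).
Interlock chain fails [OR]: union of children's cut sets → 2 cut set(s).
Chemical batch overheats [AND]: one cut set from each child combined → 2 × 2 × 1 = 4 cut set(s).
Minimal cut sets: {Backup quench valve is inoperative, Emergency agitator failed, Emergency controller degraded, Main trip relay lost, North coolant supply failed, Right temperature probe is out}; {Backup quench valve is inoperative, Chilled-water valve fails, Emergency agitator failed, Main trip relay lost, North coolant supply failed, Right temperature probe is out}; {Emergency agitator failed, Emergency controller degraded, Main trip relay lost, North coolant supply failed, Right temperature probe is out, Secondary high-temp switch lost}; {Chilled-water valve fails, Emergency agitator failed, Main trip relay lost, North coolant supply failed, Right temperature probe is out, Secondary high-temp switch lost}.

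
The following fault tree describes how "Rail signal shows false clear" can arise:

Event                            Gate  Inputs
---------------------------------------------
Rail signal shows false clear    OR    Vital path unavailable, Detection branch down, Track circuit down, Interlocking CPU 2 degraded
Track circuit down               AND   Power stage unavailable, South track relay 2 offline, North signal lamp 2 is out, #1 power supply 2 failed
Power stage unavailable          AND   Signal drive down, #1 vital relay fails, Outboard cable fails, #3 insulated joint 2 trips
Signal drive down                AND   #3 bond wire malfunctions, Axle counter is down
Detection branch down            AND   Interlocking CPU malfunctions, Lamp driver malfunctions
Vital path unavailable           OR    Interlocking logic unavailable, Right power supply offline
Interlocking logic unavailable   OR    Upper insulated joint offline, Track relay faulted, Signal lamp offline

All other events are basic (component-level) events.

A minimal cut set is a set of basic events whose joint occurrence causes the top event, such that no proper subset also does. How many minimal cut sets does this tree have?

Interlocking logic unavailable [OR]: union of children's cut sets → 3 cut set(s).
Vital path unavailable [OR]: union of children's cut sets → 4 cut set(s).
Detection branch down [AND]: one cut set from each child combined → 1 × 1 = 1 cut set(s).
Signal drive down [AND]: one cut set from each child combined → 1 × 1 = 1 cut set(s).
Power stage unavailable [AND]: one cut set from each child combined → 1 × 1 × 1 × 1 = 1 cut set(s).
Track circuit down [AND]: one cut set from each child combined → 1 × 1 × 1 × 1 = 1 cut set(s).
Rail signal shows false clear [OR]: union of children's cut sets → 7 cut set(s).
Minimal cut sets: {Upper insulated joint offline}; {Track relay faulted}; {Signal lamp offline}; {Right power supply offline}; {Interlocking CPU malfunctions, Lamp driver malfunctions}; {#1 power supply 2 failed, #1 vital relay fails, #3 bond wire malfunctions, #3 insulated joint 2 trips, Axle counter is down, North signal lamp 2 is out, Outboard cable fails, South track relay 2 offline}; {Interlocking CPU 2 degraded}.

7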